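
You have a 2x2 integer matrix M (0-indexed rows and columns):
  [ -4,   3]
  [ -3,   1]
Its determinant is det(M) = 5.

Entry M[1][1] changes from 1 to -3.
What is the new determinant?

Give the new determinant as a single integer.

Answer: 21

Derivation:
det is linear in row 1: changing M[1][1] by delta changes det by delta * cofactor(1,1).
Cofactor C_11 = (-1)^(1+1) * minor(1,1) = -4
Entry delta = -3 - 1 = -4
Det delta = -4 * -4 = 16
New det = 5 + 16 = 21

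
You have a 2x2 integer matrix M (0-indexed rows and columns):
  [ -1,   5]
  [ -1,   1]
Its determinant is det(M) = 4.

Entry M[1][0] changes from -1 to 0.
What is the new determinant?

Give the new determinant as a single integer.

det is linear in row 1: changing M[1][0] by delta changes det by delta * cofactor(1,0).
Cofactor C_10 = (-1)^(1+0) * minor(1,0) = -5
Entry delta = 0 - -1 = 1
Det delta = 1 * -5 = -5
New det = 4 + -5 = -1

Answer: -1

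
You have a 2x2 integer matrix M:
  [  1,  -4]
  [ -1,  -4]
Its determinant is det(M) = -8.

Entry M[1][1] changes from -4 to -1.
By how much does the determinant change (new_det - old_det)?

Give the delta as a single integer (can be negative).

Answer: 3

Derivation:
Cofactor C_11 = 1
Entry delta = -1 - -4 = 3
Det delta = entry_delta * cofactor = 3 * 1 = 3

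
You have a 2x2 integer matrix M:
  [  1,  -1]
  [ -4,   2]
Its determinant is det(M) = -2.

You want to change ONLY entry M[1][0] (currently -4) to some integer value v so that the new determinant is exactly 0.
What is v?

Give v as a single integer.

det is linear in entry M[1][0]: det = old_det + (v - -4) * C_10
Cofactor C_10 = 1
Want det = 0: -2 + (v - -4) * 1 = 0
  (v - -4) = 2 / 1 = 2
  v = -4 + (2) = -2

Answer: -2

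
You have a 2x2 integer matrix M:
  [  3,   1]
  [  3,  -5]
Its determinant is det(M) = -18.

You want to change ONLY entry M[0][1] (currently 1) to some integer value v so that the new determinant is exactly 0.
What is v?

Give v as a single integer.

Answer: -5

Derivation:
det is linear in entry M[0][1]: det = old_det + (v - 1) * C_01
Cofactor C_01 = -3
Want det = 0: -18 + (v - 1) * -3 = 0
  (v - 1) = 18 / -3 = -6
  v = 1 + (-6) = -5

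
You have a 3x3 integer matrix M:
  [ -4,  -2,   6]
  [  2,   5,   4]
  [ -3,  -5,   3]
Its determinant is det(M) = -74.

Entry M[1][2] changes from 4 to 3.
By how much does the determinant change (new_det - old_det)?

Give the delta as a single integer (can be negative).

Cofactor C_12 = -14
Entry delta = 3 - 4 = -1
Det delta = entry_delta * cofactor = -1 * -14 = 14

Answer: 14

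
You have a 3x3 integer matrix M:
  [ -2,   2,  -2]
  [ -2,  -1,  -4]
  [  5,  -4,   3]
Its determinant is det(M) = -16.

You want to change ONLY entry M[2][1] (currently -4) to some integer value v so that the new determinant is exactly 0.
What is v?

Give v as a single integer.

Answer: -8

Derivation:
det is linear in entry M[2][1]: det = old_det + (v - -4) * C_21
Cofactor C_21 = -4
Want det = 0: -16 + (v - -4) * -4 = 0
  (v - -4) = 16 / -4 = -4
  v = -4 + (-4) = -8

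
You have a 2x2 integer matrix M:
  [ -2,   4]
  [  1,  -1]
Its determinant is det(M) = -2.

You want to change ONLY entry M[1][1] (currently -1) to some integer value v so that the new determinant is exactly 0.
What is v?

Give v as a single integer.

det is linear in entry M[1][1]: det = old_det + (v - -1) * C_11
Cofactor C_11 = -2
Want det = 0: -2 + (v - -1) * -2 = 0
  (v - -1) = 2 / -2 = -1
  v = -1 + (-1) = -2

Answer: -2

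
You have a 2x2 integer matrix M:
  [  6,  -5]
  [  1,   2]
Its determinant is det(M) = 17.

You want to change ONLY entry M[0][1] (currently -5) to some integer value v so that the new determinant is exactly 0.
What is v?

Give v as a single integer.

det is linear in entry M[0][1]: det = old_det + (v - -5) * C_01
Cofactor C_01 = -1
Want det = 0: 17 + (v - -5) * -1 = 0
  (v - -5) = -17 / -1 = 17
  v = -5 + (17) = 12

Answer: 12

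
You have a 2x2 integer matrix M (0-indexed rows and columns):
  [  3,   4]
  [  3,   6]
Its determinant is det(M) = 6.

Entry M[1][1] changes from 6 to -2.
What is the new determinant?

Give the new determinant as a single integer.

Answer: -18

Derivation:
det is linear in row 1: changing M[1][1] by delta changes det by delta * cofactor(1,1).
Cofactor C_11 = (-1)^(1+1) * minor(1,1) = 3
Entry delta = -2 - 6 = -8
Det delta = -8 * 3 = -24
New det = 6 + -24 = -18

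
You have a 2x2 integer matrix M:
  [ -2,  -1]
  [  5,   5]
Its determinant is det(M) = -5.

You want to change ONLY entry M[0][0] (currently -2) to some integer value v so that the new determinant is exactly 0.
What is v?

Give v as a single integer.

det is linear in entry M[0][0]: det = old_det + (v - -2) * C_00
Cofactor C_00 = 5
Want det = 0: -5 + (v - -2) * 5 = 0
  (v - -2) = 5 / 5 = 1
  v = -2 + (1) = -1

Answer: -1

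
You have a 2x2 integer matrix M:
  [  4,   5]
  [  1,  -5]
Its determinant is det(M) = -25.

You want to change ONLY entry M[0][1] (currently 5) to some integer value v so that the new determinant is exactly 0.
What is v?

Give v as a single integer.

det is linear in entry M[0][1]: det = old_det + (v - 5) * C_01
Cofactor C_01 = -1
Want det = 0: -25 + (v - 5) * -1 = 0
  (v - 5) = 25 / -1 = -25
  v = 5 + (-25) = -20

Answer: -20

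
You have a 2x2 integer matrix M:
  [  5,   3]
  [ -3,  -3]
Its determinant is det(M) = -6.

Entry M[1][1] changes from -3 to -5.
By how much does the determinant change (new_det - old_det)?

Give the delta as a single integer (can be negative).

Answer: -10

Derivation:
Cofactor C_11 = 5
Entry delta = -5 - -3 = -2
Det delta = entry_delta * cofactor = -2 * 5 = -10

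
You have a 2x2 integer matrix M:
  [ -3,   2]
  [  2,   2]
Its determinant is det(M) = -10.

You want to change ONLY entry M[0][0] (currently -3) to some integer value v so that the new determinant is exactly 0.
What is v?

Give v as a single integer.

Answer: 2

Derivation:
det is linear in entry M[0][0]: det = old_det + (v - -3) * C_00
Cofactor C_00 = 2
Want det = 0: -10 + (v - -3) * 2 = 0
  (v - -3) = 10 / 2 = 5
  v = -3 + (5) = 2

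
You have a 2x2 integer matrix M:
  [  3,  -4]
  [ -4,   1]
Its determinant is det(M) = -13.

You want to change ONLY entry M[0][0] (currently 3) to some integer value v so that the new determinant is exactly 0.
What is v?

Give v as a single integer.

Answer: 16

Derivation:
det is linear in entry M[0][0]: det = old_det + (v - 3) * C_00
Cofactor C_00 = 1
Want det = 0: -13 + (v - 3) * 1 = 0
  (v - 3) = 13 / 1 = 13
  v = 3 + (13) = 16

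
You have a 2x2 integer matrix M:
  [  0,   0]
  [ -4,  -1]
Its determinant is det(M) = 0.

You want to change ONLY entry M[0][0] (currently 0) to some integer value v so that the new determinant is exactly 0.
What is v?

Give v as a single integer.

det is linear in entry M[0][0]: det = old_det + (v - 0) * C_00
Cofactor C_00 = -1
Want det = 0: 0 + (v - 0) * -1 = 0
  (v - 0) = 0 / -1 = 0
  v = 0 + (0) = 0

Answer: 0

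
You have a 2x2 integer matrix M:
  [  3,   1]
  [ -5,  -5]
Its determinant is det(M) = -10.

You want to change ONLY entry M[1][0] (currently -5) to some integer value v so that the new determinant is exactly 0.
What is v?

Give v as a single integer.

Answer: -15

Derivation:
det is linear in entry M[1][0]: det = old_det + (v - -5) * C_10
Cofactor C_10 = -1
Want det = 0: -10 + (v - -5) * -1 = 0
  (v - -5) = 10 / -1 = -10
  v = -5 + (-10) = -15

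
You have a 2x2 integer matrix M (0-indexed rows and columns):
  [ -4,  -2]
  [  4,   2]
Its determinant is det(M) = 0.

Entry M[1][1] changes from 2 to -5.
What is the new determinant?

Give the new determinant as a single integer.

Answer: 28

Derivation:
det is linear in row 1: changing M[1][1] by delta changes det by delta * cofactor(1,1).
Cofactor C_11 = (-1)^(1+1) * minor(1,1) = -4
Entry delta = -5 - 2 = -7
Det delta = -7 * -4 = 28
New det = 0 + 28 = 28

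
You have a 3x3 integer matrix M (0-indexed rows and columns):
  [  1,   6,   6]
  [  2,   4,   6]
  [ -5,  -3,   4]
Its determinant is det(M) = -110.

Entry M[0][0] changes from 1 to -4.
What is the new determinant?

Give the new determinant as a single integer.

det is linear in row 0: changing M[0][0] by delta changes det by delta * cofactor(0,0).
Cofactor C_00 = (-1)^(0+0) * minor(0,0) = 34
Entry delta = -4 - 1 = -5
Det delta = -5 * 34 = -170
New det = -110 + -170 = -280

Answer: -280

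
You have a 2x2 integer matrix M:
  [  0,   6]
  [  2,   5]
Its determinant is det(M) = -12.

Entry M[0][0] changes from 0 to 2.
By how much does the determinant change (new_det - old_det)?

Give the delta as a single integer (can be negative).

Answer: 10

Derivation:
Cofactor C_00 = 5
Entry delta = 2 - 0 = 2
Det delta = entry_delta * cofactor = 2 * 5 = 10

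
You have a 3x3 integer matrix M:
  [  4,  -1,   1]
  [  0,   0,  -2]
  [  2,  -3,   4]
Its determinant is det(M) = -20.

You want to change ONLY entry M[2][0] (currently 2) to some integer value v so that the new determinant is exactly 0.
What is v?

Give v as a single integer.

det is linear in entry M[2][0]: det = old_det + (v - 2) * C_20
Cofactor C_20 = 2
Want det = 0: -20 + (v - 2) * 2 = 0
  (v - 2) = 20 / 2 = 10
  v = 2 + (10) = 12

Answer: 12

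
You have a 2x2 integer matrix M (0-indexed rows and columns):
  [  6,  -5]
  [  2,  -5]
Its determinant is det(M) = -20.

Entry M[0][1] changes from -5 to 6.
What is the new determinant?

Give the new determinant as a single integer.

det is linear in row 0: changing M[0][1] by delta changes det by delta * cofactor(0,1).
Cofactor C_01 = (-1)^(0+1) * minor(0,1) = -2
Entry delta = 6 - -5 = 11
Det delta = 11 * -2 = -22
New det = -20 + -22 = -42

Answer: -42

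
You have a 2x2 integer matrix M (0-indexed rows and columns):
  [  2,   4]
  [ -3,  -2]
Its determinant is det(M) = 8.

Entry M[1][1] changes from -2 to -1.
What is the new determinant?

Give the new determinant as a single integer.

Answer: 10

Derivation:
det is linear in row 1: changing M[1][1] by delta changes det by delta * cofactor(1,1).
Cofactor C_11 = (-1)^(1+1) * minor(1,1) = 2
Entry delta = -1 - -2 = 1
Det delta = 1 * 2 = 2
New det = 8 + 2 = 10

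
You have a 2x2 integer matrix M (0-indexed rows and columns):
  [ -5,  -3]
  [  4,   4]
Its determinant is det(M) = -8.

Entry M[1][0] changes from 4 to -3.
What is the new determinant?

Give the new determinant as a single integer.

det is linear in row 1: changing M[1][0] by delta changes det by delta * cofactor(1,0).
Cofactor C_10 = (-1)^(1+0) * minor(1,0) = 3
Entry delta = -3 - 4 = -7
Det delta = -7 * 3 = -21
New det = -8 + -21 = -29

Answer: -29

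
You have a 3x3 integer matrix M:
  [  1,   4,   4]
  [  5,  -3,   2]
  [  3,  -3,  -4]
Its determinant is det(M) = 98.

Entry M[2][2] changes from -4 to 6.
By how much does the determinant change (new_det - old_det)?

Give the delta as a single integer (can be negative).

Cofactor C_22 = -23
Entry delta = 6 - -4 = 10
Det delta = entry_delta * cofactor = 10 * -23 = -230

Answer: -230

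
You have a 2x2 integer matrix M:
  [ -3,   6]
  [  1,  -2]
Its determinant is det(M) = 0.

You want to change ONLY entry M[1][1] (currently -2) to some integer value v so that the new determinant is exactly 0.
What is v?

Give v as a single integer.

Answer: -2

Derivation:
det is linear in entry M[1][1]: det = old_det + (v - -2) * C_11
Cofactor C_11 = -3
Want det = 0: 0 + (v - -2) * -3 = 0
  (v - -2) = 0 / -3 = 0
  v = -2 + (0) = -2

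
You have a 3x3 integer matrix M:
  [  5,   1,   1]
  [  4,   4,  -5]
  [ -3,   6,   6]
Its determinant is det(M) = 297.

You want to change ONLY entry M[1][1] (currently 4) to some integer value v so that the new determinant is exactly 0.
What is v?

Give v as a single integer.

det is linear in entry M[1][1]: det = old_det + (v - 4) * C_11
Cofactor C_11 = 33
Want det = 0: 297 + (v - 4) * 33 = 0
  (v - 4) = -297 / 33 = -9
  v = 4 + (-9) = -5

Answer: -5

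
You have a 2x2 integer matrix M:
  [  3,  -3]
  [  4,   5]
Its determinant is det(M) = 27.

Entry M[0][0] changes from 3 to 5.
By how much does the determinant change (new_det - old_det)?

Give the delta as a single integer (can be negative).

Answer: 10

Derivation:
Cofactor C_00 = 5
Entry delta = 5 - 3 = 2
Det delta = entry_delta * cofactor = 2 * 5 = 10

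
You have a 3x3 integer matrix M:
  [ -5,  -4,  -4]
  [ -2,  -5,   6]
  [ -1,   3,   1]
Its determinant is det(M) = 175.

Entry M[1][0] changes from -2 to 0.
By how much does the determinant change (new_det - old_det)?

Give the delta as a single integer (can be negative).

Answer: -16

Derivation:
Cofactor C_10 = -8
Entry delta = 0 - -2 = 2
Det delta = entry_delta * cofactor = 2 * -8 = -16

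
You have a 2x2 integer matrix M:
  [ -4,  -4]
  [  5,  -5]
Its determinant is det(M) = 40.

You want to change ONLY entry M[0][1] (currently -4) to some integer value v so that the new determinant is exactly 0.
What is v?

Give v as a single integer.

det is linear in entry M[0][1]: det = old_det + (v - -4) * C_01
Cofactor C_01 = -5
Want det = 0: 40 + (v - -4) * -5 = 0
  (v - -4) = -40 / -5 = 8
  v = -4 + (8) = 4

Answer: 4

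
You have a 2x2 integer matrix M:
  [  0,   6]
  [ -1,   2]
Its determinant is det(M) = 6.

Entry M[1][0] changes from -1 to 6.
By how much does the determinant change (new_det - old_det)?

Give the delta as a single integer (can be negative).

Answer: -42

Derivation:
Cofactor C_10 = -6
Entry delta = 6 - -1 = 7
Det delta = entry_delta * cofactor = 7 * -6 = -42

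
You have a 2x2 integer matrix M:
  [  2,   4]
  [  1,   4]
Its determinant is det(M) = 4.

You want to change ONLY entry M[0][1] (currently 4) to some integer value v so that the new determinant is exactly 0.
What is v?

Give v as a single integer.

det is linear in entry M[0][1]: det = old_det + (v - 4) * C_01
Cofactor C_01 = -1
Want det = 0: 4 + (v - 4) * -1 = 0
  (v - 4) = -4 / -1 = 4
  v = 4 + (4) = 8

Answer: 8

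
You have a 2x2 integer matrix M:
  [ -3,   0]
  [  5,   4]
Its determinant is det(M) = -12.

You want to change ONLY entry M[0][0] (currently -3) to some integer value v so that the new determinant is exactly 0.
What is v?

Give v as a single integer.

det is linear in entry M[0][0]: det = old_det + (v - -3) * C_00
Cofactor C_00 = 4
Want det = 0: -12 + (v - -3) * 4 = 0
  (v - -3) = 12 / 4 = 3
  v = -3 + (3) = 0

Answer: 0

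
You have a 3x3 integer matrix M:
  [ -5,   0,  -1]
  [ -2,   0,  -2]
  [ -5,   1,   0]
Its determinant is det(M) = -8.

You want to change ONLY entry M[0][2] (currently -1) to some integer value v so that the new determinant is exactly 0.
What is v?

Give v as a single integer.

det is linear in entry M[0][2]: det = old_det + (v - -1) * C_02
Cofactor C_02 = -2
Want det = 0: -8 + (v - -1) * -2 = 0
  (v - -1) = 8 / -2 = -4
  v = -1 + (-4) = -5

Answer: -5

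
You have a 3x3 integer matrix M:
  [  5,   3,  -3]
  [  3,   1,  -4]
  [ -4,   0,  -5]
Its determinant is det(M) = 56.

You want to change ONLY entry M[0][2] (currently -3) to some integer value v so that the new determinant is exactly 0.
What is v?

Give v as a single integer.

Answer: -17

Derivation:
det is linear in entry M[0][2]: det = old_det + (v - -3) * C_02
Cofactor C_02 = 4
Want det = 0: 56 + (v - -3) * 4 = 0
  (v - -3) = -56 / 4 = -14
  v = -3 + (-14) = -17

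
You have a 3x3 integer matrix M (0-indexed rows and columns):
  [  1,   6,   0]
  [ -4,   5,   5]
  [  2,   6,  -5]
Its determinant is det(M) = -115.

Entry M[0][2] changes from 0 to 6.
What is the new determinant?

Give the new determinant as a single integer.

det is linear in row 0: changing M[0][2] by delta changes det by delta * cofactor(0,2).
Cofactor C_02 = (-1)^(0+2) * minor(0,2) = -34
Entry delta = 6 - 0 = 6
Det delta = 6 * -34 = -204
New det = -115 + -204 = -319

Answer: -319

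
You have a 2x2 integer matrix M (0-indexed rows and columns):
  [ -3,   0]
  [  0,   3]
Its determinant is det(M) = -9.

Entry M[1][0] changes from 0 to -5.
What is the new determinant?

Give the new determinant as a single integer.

det is linear in row 1: changing M[1][0] by delta changes det by delta * cofactor(1,0).
Cofactor C_10 = (-1)^(1+0) * minor(1,0) = 0
Entry delta = -5 - 0 = -5
Det delta = -5 * 0 = 0
New det = -9 + 0 = -9

Answer: -9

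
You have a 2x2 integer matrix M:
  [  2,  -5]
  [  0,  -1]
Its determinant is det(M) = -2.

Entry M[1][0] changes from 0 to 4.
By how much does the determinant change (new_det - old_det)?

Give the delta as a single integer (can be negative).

Answer: 20

Derivation:
Cofactor C_10 = 5
Entry delta = 4 - 0 = 4
Det delta = entry_delta * cofactor = 4 * 5 = 20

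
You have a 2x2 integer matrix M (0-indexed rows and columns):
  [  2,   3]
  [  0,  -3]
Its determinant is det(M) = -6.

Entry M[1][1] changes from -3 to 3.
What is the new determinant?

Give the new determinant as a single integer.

Answer: 6

Derivation:
det is linear in row 1: changing M[1][1] by delta changes det by delta * cofactor(1,1).
Cofactor C_11 = (-1)^(1+1) * minor(1,1) = 2
Entry delta = 3 - -3 = 6
Det delta = 6 * 2 = 12
New det = -6 + 12 = 6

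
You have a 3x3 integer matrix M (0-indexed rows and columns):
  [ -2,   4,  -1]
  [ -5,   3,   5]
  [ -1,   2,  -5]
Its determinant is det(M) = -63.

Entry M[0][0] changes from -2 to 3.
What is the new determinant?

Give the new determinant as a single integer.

det is linear in row 0: changing M[0][0] by delta changes det by delta * cofactor(0,0).
Cofactor C_00 = (-1)^(0+0) * minor(0,0) = -25
Entry delta = 3 - -2 = 5
Det delta = 5 * -25 = -125
New det = -63 + -125 = -188

Answer: -188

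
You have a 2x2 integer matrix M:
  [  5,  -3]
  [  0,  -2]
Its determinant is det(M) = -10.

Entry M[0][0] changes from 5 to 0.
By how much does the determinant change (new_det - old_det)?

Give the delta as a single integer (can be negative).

Cofactor C_00 = -2
Entry delta = 0 - 5 = -5
Det delta = entry_delta * cofactor = -5 * -2 = 10

Answer: 10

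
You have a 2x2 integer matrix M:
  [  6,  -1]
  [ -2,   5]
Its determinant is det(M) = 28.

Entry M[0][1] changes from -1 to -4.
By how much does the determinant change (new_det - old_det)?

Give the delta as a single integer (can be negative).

Cofactor C_01 = 2
Entry delta = -4 - -1 = -3
Det delta = entry_delta * cofactor = -3 * 2 = -6

Answer: -6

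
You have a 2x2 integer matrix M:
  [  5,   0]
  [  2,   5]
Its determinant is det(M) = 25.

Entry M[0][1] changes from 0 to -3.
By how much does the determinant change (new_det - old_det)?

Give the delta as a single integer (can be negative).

Cofactor C_01 = -2
Entry delta = -3 - 0 = -3
Det delta = entry_delta * cofactor = -3 * -2 = 6

Answer: 6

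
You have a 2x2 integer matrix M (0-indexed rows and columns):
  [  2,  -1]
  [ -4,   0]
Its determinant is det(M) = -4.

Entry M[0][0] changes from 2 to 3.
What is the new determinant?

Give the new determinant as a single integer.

det is linear in row 0: changing M[0][0] by delta changes det by delta * cofactor(0,0).
Cofactor C_00 = (-1)^(0+0) * minor(0,0) = 0
Entry delta = 3 - 2 = 1
Det delta = 1 * 0 = 0
New det = -4 + 0 = -4

Answer: -4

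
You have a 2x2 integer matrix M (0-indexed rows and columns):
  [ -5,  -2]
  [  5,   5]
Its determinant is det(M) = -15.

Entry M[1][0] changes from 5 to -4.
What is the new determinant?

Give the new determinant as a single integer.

det is linear in row 1: changing M[1][0] by delta changes det by delta * cofactor(1,0).
Cofactor C_10 = (-1)^(1+0) * minor(1,0) = 2
Entry delta = -4 - 5 = -9
Det delta = -9 * 2 = -18
New det = -15 + -18 = -33

Answer: -33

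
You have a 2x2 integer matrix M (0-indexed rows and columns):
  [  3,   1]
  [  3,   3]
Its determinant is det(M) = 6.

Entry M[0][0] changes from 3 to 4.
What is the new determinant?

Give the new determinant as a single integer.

Answer: 9

Derivation:
det is linear in row 0: changing M[0][0] by delta changes det by delta * cofactor(0,0).
Cofactor C_00 = (-1)^(0+0) * minor(0,0) = 3
Entry delta = 4 - 3 = 1
Det delta = 1 * 3 = 3
New det = 6 + 3 = 9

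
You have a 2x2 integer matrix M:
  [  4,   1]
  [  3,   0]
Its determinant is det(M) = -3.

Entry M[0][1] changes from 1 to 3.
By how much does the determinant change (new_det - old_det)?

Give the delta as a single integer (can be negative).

Cofactor C_01 = -3
Entry delta = 3 - 1 = 2
Det delta = entry_delta * cofactor = 2 * -3 = -6

Answer: -6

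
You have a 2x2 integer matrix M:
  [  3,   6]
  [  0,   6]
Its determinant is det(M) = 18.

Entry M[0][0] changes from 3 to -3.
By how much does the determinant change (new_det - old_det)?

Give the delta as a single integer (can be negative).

Cofactor C_00 = 6
Entry delta = -3 - 3 = -6
Det delta = entry_delta * cofactor = -6 * 6 = -36

Answer: -36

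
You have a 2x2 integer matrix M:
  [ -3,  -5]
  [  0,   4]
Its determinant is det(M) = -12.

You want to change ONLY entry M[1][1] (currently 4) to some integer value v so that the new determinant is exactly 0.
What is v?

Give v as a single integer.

det is linear in entry M[1][1]: det = old_det + (v - 4) * C_11
Cofactor C_11 = -3
Want det = 0: -12 + (v - 4) * -3 = 0
  (v - 4) = 12 / -3 = -4
  v = 4 + (-4) = 0

Answer: 0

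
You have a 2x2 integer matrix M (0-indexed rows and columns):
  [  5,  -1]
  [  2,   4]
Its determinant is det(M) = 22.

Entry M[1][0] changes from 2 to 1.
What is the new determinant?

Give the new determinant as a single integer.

Answer: 21

Derivation:
det is linear in row 1: changing M[1][0] by delta changes det by delta * cofactor(1,0).
Cofactor C_10 = (-1)^(1+0) * minor(1,0) = 1
Entry delta = 1 - 2 = -1
Det delta = -1 * 1 = -1
New det = 22 + -1 = 21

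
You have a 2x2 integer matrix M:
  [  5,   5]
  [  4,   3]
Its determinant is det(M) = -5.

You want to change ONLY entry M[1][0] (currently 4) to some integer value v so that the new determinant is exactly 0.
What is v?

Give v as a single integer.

Answer: 3

Derivation:
det is linear in entry M[1][0]: det = old_det + (v - 4) * C_10
Cofactor C_10 = -5
Want det = 0: -5 + (v - 4) * -5 = 0
  (v - 4) = 5 / -5 = -1
  v = 4 + (-1) = 3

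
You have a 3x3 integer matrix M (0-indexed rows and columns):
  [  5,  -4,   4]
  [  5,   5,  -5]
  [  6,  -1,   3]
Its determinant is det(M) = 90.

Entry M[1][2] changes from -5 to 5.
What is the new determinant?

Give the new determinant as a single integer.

Answer: -100

Derivation:
det is linear in row 1: changing M[1][2] by delta changes det by delta * cofactor(1,2).
Cofactor C_12 = (-1)^(1+2) * minor(1,2) = -19
Entry delta = 5 - -5 = 10
Det delta = 10 * -19 = -190
New det = 90 + -190 = -100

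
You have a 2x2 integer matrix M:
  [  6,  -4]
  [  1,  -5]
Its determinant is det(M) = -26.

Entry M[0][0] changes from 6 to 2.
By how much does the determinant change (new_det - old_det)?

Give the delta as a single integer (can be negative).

Answer: 20

Derivation:
Cofactor C_00 = -5
Entry delta = 2 - 6 = -4
Det delta = entry_delta * cofactor = -4 * -5 = 20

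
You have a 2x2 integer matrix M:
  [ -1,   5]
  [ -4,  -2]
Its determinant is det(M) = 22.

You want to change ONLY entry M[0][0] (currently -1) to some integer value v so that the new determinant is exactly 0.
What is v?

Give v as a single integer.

det is linear in entry M[0][0]: det = old_det + (v - -1) * C_00
Cofactor C_00 = -2
Want det = 0: 22 + (v - -1) * -2 = 0
  (v - -1) = -22 / -2 = 11
  v = -1 + (11) = 10

Answer: 10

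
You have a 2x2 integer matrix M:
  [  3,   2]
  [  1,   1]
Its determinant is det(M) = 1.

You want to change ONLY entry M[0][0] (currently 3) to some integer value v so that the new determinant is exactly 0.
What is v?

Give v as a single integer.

det is linear in entry M[0][0]: det = old_det + (v - 3) * C_00
Cofactor C_00 = 1
Want det = 0: 1 + (v - 3) * 1 = 0
  (v - 3) = -1 / 1 = -1
  v = 3 + (-1) = 2

Answer: 2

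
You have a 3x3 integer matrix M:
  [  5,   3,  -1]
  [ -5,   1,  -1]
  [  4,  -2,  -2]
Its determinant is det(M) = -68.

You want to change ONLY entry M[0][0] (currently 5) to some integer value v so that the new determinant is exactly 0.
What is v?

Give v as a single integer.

det is linear in entry M[0][0]: det = old_det + (v - 5) * C_00
Cofactor C_00 = -4
Want det = 0: -68 + (v - 5) * -4 = 0
  (v - 5) = 68 / -4 = -17
  v = 5 + (-17) = -12

Answer: -12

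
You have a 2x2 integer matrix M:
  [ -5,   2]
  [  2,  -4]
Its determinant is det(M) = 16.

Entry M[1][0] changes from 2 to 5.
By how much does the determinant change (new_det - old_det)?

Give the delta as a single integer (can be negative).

Answer: -6

Derivation:
Cofactor C_10 = -2
Entry delta = 5 - 2 = 3
Det delta = entry_delta * cofactor = 3 * -2 = -6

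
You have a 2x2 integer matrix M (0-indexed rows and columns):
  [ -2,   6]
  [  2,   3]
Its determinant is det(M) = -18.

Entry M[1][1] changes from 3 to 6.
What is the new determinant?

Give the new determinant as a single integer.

Answer: -24

Derivation:
det is linear in row 1: changing M[1][1] by delta changes det by delta * cofactor(1,1).
Cofactor C_11 = (-1)^(1+1) * minor(1,1) = -2
Entry delta = 6 - 3 = 3
Det delta = 3 * -2 = -6
New det = -18 + -6 = -24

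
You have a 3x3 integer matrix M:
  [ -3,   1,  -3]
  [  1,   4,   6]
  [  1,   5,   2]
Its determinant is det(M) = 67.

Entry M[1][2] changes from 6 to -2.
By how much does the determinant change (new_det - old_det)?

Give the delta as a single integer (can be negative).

Answer: -128

Derivation:
Cofactor C_12 = 16
Entry delta = -2 - 6 = -8
Det delta = entry_delta * cofactor = -8 * 16 = -128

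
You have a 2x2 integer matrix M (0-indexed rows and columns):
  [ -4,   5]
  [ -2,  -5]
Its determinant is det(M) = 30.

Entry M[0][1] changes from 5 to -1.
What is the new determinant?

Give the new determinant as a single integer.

Answer: 18

Derivation:
det is linear in row 0: changing M[0][1] by delta changes det by delta * cofactor(0,1).
Cofactor C_01 = (-1)^(0+1) * minor(0,1) = 2
Entry delta = -1 - 5 = -6
Det delta = -6 * 2 = -12
New det = 30 + -12 = 18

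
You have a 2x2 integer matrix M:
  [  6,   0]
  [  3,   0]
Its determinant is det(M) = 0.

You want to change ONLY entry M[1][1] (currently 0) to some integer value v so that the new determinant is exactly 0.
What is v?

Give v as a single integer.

det is linear in entry M[1][1]: det = old_det + (v - 0) * C_11
Cofactor C_11 = 6
Want det = 0: 0 + (v - 0) * 6 = 0
  (v - 0) = 0 / 6 = 0
  v = 0 + (0) = 0

Answer: 0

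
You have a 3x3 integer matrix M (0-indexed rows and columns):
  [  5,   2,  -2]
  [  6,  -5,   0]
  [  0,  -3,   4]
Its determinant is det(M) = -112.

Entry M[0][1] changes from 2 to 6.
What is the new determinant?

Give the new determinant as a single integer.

Answer: -208

Derivation:
det is linear in row 0: changing M[0][1] by delta changes det by delta * cofactor(0,1).
Cofactor C_01 = (-1)^(0+1) * minor(0,1) = -24
Entry delta = 6 - 2 = 4
Det delta = 4 * -24 = -96
New det = -112 + -96 = -208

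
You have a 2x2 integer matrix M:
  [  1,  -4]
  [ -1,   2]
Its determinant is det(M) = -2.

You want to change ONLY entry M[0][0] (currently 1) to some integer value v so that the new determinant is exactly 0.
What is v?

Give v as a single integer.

Answer: 2

Derivation:
det is linear in entry M[0][0]: det = old_det + (v - 1) * C_00
Cofactor C_00 = 2
Want det = 0: -2 + (v - 1) * 2 = 0
  (v - 1) = 2 / 2 = 1
  v = 1 + (1) = 2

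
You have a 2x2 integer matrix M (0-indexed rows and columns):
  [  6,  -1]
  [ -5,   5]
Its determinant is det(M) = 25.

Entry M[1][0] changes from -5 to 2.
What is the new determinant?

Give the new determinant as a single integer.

det is linear in row 1: changing M[1][0] by delta changes det by delta * cofactor(1,0).
Cofactor C_10 = (-1)^(1+0) * minor(1,0) = 1
Entry delta = 2 - -5 = 7
Det delta = 7 * 1 = 7
New det = 25 + 7 = 32

Answer: 32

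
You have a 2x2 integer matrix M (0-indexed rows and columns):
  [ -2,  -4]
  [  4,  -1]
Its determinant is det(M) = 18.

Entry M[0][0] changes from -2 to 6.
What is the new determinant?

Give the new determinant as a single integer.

det is linear in row 0: changing M[0][0] by delta changes det by delta * cofactor(0,0).
Cofactor C_00 = (-1)^(0+0) * minor(0,0) = -1
Entry delta = 6 - -2 = 8
Det delta = 8 * -1 = -8
New det = 18 + -8 = 10

Answer: 10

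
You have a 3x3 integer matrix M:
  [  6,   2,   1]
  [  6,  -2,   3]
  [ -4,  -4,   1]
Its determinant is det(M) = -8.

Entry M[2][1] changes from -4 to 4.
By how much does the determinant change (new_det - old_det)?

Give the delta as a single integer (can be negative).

Cofactor C_21 = -12
Entry delta = 4 - -4 = 8
Det delta = entry_delta * cofactor = 8 * -12 = -96

Answer: -96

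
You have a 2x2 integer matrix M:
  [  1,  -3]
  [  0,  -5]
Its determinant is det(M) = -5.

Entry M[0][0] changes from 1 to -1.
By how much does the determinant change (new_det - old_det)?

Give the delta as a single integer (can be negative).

Answer: 10

Derivation:
Cofactor C_00 = -5
Entry delta = -1 - 1 = -2
Det delta = entry_delta * cofactor = -2 * -5 = 10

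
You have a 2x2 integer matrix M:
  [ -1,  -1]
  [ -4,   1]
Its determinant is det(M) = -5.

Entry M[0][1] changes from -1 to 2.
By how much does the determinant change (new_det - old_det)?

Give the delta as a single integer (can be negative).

Cofactor C_01 = 4
Entry delta = 2 - -1 = 3
Det delta = entry_delta * cofactor = 3 * 4 = 12

Answer: 12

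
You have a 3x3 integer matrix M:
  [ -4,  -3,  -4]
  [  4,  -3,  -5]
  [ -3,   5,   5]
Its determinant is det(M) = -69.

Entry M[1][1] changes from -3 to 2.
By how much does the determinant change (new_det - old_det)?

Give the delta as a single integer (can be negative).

Cofactor C_11 = -32
Entry delta = 2 - -3 = 5
Det delta = entry_delta * cofactor = 5 * -32 = -160

Answer: -160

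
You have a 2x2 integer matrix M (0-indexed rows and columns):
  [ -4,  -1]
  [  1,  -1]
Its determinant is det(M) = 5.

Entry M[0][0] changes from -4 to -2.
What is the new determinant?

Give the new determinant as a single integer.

det is linear in row 0: changing M[0][0] by delta changes det by delta * cofactor(0,0).
Cofactor C_00 = (-1)^(0+0) * minor(0,0) = -1
Entry delta = -2 - -4 = 2
Det delta = 2 * -1 = -2
New det = 5 + -2 = 3

Answer: 3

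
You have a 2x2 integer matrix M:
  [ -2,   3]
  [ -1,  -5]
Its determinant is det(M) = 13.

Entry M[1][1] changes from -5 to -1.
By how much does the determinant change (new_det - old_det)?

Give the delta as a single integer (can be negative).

Answer: -8

Derivation:
Cofactor C_11 = -2
Entry delta = -1 - -5 = 4
Det delta = entry_delta * cofactor = 4 * -2 = -8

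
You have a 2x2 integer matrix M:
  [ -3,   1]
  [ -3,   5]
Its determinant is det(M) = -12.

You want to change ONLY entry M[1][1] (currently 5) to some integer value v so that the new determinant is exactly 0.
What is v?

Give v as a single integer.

Answer: 1

Derivation:
det is linear in entry M[1][1]: det = old_det + (v - 5) * C_11
Cofactor C_11 = -3
Want det = 0: -12 + (v - 5) * -3 = 0
  (v - 5) = 12 / -3 = -4
  v = 5 + (-4) = 1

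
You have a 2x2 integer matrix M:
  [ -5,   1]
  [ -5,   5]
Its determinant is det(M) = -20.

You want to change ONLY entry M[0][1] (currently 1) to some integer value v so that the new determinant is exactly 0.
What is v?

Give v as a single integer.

Answer: 5

Derivation:
det is linear in entry M[0][1]: det = old_det + (v - 1) * C_01
Cofactor C_01 = 5
Want det = 0: -20 + (v - 1) * 5 = 0
  (v - 1) = 20 / 5 = 4
  v = 1 + (4) = 5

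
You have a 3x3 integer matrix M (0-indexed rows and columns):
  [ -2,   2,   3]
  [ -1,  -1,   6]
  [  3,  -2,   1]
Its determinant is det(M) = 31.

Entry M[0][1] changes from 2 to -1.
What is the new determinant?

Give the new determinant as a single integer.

det is linear in row 0: changing M[0][1] by delta changes det by delta * cofactor(0,1).
Cofactor C_01 = (-1)^(0+1) * minor(0,1) = 19
Entry delta = -1 - 2 = -3
Det delta = -3 * 19 = -57
New det = 31 + -57 = -26

Answer: -26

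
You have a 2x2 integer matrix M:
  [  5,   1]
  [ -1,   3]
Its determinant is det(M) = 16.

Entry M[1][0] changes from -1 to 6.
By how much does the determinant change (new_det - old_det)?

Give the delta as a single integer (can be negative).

Answer: -7

Derivation:
Cofactor C_10 = -1
Entry delta = 6 - -1 = 7
Det delta = entry_delta * cofactor = 7 * -1 = -7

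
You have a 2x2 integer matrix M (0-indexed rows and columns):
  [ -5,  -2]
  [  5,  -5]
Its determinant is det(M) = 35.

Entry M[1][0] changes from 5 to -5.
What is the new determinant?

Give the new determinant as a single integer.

Answer: 15

Derivation:
det is linear in row 1: changing M[1][0] by delta changes det by delta * cofactor(1,0).
Cofactor C_10 = (-1)^(1+0) * minor(1,0) = 2
Entry delta = -5 - 5 = -10
Det delta = -10 * 2 = -20
New det = 35 + -20 = 15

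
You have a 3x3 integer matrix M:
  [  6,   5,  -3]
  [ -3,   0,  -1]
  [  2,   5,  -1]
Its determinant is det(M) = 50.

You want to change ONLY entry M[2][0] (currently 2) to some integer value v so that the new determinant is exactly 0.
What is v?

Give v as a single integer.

det is linear in entry M[2][0]: det = old_det + (v - 2) * C_20
Cofactor C_20 = -5
Want det = 0: 50 + (v - 2) * -5 = 0
  (v - 2) = -50 / -5 = 10
  v = 2 + (10) = 12

Answer: 12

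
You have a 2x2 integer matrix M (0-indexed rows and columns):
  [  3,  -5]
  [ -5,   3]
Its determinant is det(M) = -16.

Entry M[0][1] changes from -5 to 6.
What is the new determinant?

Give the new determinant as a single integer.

det is linear in row 0: changing M[0][1] by delta changes det by delta * cofactor(0,1).
Cofactor C_01 = (-1)^(0+1) * minor(0,1) = 5
Entry delta = 6 - -5 = 11
Det delta = 11 * 5 = 55
New det = -16 + 55 = 39

Answer: 39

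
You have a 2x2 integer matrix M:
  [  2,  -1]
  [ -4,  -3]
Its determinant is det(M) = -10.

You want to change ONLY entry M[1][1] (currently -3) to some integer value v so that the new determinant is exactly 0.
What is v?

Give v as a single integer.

det is linear in entry M[1][1]: det = old_det + (v - -3) * C_11
Cofactor C_11 = 2
Want det = 0: -10 + (v - -3) * 2 = 0
  (v - -3) = 10 / 2 = 5
  v = -3 + (5) = 2

Answer: 2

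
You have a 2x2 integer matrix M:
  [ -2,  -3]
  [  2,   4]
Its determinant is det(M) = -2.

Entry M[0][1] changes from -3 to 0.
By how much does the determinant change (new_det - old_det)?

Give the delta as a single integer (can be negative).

Answer: -6

Derivation:
Cofactor C_01 = -2
Entry delta = 0 - -3 = 3
Det delta = entry_delta * cofactor = 3 * -2 = -6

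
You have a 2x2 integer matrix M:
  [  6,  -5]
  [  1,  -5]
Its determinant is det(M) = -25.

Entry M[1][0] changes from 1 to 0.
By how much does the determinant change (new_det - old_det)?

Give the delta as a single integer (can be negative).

Answer: -5

Derivation:
Cofactor C_10 = 5
Entry delta = 0 - 1 = -1
Det delta = entry_delta * cofactor = -1 * 5 = -5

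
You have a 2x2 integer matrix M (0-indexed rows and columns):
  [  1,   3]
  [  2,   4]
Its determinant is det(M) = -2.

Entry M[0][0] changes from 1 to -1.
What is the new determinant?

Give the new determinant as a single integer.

det is linear in row 0: changing M[0][0] by delta changes det by delta * cofactor(0,0).
Cofactor C_00 = (-1)^(0+0) * minor(0,0) = 4
Entry delta = -1 - 1 = -2
Det delta = -2 * 4 = -8
New det = -2 + -8 = -10

Answer: -10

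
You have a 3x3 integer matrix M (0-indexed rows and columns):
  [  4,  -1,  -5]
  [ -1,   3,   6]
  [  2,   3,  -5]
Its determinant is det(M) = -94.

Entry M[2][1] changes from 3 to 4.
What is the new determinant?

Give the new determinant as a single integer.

Answer: -113

Derivation:
det is linear in row 2: changing M[2][1] by delta changes det by delta * cofactor(2,1).
Cofactor C_21 = (-1)^(2+1) * minor(2,1) = -19
Entry delta = 4 - 3 = 1
Det delta = 1 * -19 = -19
New det = -94 + -19 = -113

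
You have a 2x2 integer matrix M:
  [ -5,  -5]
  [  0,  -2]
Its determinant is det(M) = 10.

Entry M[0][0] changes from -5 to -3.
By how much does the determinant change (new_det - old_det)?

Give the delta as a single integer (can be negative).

Cofactor C_00 = -2
Entry delta = -3 - -5 = 2
Det delta = entry_delta * cofactor = 2 * -2 = -4

Answer: -4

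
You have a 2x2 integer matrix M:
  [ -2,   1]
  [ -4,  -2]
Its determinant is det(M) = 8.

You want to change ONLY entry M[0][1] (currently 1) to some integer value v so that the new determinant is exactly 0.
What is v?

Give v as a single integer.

Answer: -1

Derivation:
det is linear in entry M[0][1]: det = old_det + (v - 1) * C_01
Cofactor C_01 = 4
Want det = 0: 8 + (v - 1) * 4 = 0
  (v - 1) = -8 / 4 = -2
  v = 1 + (-2) = -1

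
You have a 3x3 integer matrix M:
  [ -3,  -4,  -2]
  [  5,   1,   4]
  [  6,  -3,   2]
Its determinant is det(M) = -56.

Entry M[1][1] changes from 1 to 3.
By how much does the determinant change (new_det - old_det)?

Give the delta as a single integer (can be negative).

Cofactor C_11 = 6
Entry delta = 3 - 1 = 2
Det delta = entry_delta * cofactor = 2 * 6 = 12

Answer: 12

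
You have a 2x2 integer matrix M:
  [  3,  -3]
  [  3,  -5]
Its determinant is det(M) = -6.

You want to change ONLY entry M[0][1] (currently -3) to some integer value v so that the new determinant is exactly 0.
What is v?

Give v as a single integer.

det is linear in entry M[0][1]: det = old_det + (v - -3) * C_01
Cofactor C_01 = -3
Want det = 0: -6 + (v - -3) * -3 = 0
  (v - -3) = 6 / -3 = -2
  v = -3 + (-2) = -5

Answer: -5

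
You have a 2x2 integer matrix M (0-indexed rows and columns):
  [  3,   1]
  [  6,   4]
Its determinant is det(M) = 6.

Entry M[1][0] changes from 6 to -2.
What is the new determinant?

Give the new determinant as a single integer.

det is linear in row 1: changing M[1][0] by delta changes det by delta * cofactor(1,0).
Cofactor C_10 = (-1)^(1+0) * minor(1,0) = -1
Entry delta = -2 - 6 = -8
Det delta = -8 * -1 = 8
New det = 6 + 8 = 14

Answer: 14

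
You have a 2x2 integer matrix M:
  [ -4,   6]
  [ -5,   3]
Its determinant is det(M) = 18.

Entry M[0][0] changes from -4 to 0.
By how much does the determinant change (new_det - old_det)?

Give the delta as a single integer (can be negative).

Answer: 12

Derivation:
Cofactor C_00 = 3
Entry delta = 0 - -4 = 4
Det delta = entry_delta * cofactor = 4 * 3 = 12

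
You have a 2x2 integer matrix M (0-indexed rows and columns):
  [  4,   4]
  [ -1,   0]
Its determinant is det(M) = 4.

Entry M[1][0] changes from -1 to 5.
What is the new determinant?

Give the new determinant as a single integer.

det is linear in row 1: changing M[1][0] by delta changes det by delta * cofactor(1,0).
Cofactor C_10 = (-1)^(1+0) * minor(1,0) = -4
Entry delta = 5 - -1 = 6
Det delta = 6 * -4 = -24
New det = 4 + -24 = -20

Answer: -20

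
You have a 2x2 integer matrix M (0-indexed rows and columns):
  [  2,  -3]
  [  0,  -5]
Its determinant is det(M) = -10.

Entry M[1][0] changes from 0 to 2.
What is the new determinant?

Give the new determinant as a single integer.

det is linear in row 1: changing M[1][0] by delta changes det by delta * cofactor(1,0).
Cofactor C_10 = (-1)^(1+0) * minor(1,0) = 3
Entry delta = 2 - 0 = 2
Det delta = 2 * 3 = 6
New det = -10 + 6 = -4

Answer: -4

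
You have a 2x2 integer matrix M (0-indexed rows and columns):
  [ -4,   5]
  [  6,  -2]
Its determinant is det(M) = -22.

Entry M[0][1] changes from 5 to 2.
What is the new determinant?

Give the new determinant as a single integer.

Answer: -4

Derivation:
det is linear in row 0: changing M[0][1] by delta changes det by delta * cofactor(0,1).
Cofactor C_01 = (-1)^(0+1) * minor(0,1) = -6
Entry delta = 2 - 5 = -3
Det delta = -3 * -6 = 18
New det = -22 + 18 = -4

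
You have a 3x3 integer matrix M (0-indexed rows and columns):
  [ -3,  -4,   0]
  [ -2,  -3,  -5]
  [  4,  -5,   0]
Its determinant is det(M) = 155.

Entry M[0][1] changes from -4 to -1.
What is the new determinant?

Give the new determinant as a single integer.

det is linear in row 0: changing M[0][1] by delta changes det by delta * cofactor(0,1).
Cofactor C_01 = (-1)^(0+1) * minor(0,1) = -20
Entry delta = -1 - -4 = 3
Det delta = 3 * -20 = -60
New det = 155 + -60 = 95

Answer: 95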